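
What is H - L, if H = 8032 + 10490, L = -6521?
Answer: 25043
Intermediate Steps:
H = 18522
H - L = 18522 - 1*(-6521) = 18522 + 6521 = 25043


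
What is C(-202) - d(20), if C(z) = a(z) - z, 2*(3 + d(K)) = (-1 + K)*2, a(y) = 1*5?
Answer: 191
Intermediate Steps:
a(y) = 5
d(K) = -4 + K (d(K) = -3 + ((-1 + K)*2)/2 = -3 + (-2 + 2*K)/2 = -3 + (-1 + K) = -4 + K)
C(z) = 5 - z
C(-202) - d(20) = (5 - 1*(-202)) - (-4 + 20) = (5 + 202) - 1*16 = 207 - 16 = 191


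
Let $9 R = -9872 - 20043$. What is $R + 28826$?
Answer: $\frac{229519}{9} \approx 25502.0$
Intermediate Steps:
$R = - \frac{29915}{9}$ ($R = \frac{-9872 - 20043}{9} = \frac{1}{9} \left(-29915\right) = - \frac{29915}{9} \approx -3323.9$)
$R + 28826 = - \frac{29915}{9} + 28826 = \frac{229519}{9}$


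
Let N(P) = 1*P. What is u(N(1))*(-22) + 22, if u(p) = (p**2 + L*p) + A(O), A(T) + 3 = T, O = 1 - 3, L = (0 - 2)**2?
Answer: 22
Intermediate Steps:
N(P) = P
L = 4 (L = (-2)**2 = 4)
O = -2
A(T) = -3 + T
u(p) = -5 + p**2 + 4*p (u(p) = (p**2 + 4*p) + (-3 - 2) = (p**2 + 4*p) - 5 = -5 + p**2 + 4*p)
u(N(1))*(-22) + 22 = (-5 + 1**2 + 4*1)*(-22) + 22 = (-5 + 1 + 4)*(-22) + 22 = 0*(-22) + 22 = 0 + 22 = 22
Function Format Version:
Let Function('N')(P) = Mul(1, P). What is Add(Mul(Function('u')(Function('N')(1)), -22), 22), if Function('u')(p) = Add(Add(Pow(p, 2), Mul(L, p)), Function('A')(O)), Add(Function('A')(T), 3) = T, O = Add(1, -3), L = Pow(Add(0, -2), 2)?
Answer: 22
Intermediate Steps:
Function('N')(P) = P
L = 4 (L = Pow(-2, 2) = 4)
O = -2
Function('A')(T) = Add(-3, T)
Function('u')(p) = Add(-5, Pow(p, 2), Mul(4, p)) (Function('u')(p) = Add(Add(Pow(p, 2), Mul(4, p)), Add(-3, -2)) = Add(Add(Pow(p, 2), Mul(4, p)), -5) = Add(-5, Pow(p, 2), Mul(4, p)))
Add(Mul(Function('u')(Function('N')(1)), -22), 22) = Add(Mul(Add(-5, Pow(1, 2), Mul(4, 1)), -22), 22) = Add(Mul(Add(-5, 1, 4), -22), 22) = Add(Mul(0, -22), 22) = Add(0, 22) = 22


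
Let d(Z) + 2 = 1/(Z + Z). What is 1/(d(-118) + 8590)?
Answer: 236/2026767 ≈ 0.00011644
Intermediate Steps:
d(Z) = -2 + 1/(2*Z) (d(Z) = -2 + 1/(Z + Z) = -2 + 1/(2*Z))
1/(d(-118) + 8590) = 1/((-2 + (½)/(-118)) + 8590) = 1/((-2 + (½)*(-1/118)) + 8590) = 1/((-2 - 1/236) + 8590) = 1/(-473/236 + 8590) = 1/(2026767/236) = 236/2026767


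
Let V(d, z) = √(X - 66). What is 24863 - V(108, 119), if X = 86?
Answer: 24863 - 2*√5 ≈ 24859.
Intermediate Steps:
V(d, z) = 2*√5 (V(d, z) = √(86 - 66) = √20 = 2*√5)
24863 - V(108, 119) = 24863 - 2*√5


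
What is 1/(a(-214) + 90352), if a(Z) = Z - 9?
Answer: 1/90129 ≈ 1.1095e-5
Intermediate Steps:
a(Z) = -9 + Z
1/(a(-214) + 90352) = 1/((-9 - 214) + 90352) = 1/(-223 + 90352) = 1/90129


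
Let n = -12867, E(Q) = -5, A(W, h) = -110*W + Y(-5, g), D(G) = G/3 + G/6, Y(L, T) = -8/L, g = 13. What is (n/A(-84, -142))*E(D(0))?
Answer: 321675/46208 ≈ 6.9615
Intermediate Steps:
D(G) = G/2 (D(G) = G*(⅓) + G*(⅙) = G/3 + G/6 = G/2)
A(W, h) = 8/5 - 110*W (A(W, h) = -110*W - 8/(-5) = -110*W - 8*(-⅕) = -110*W + 8/5 = 8/5 - 110*W)
(n/A(-84, -142))*E(D(0)) = -12867/(8/5 - 110*(-84))*(-5) = -12867/(8/5 + 9240)*(-5) = -12867/46208/5*(-5) = -12867*5/46208*(-5) = -64335/46208*(-5) = 321675/46208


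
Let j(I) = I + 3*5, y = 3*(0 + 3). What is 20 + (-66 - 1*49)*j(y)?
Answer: -2740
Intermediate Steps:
y = 9 (y = 3*3 = 9)
j(I) = 15 + I (j(I) = I + 15 = 15 + I)
20 + (-66 - 1*49)*j(y) = 20 + (-66 - 1*49)*(15 + 9) = 20 + (-66 - 49)*24 = 20 - 115*24 = 20 - 2760 = -2740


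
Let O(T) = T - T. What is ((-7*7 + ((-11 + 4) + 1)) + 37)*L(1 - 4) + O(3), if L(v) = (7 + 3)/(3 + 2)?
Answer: -36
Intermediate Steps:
L(v) = 2 (L(v) = 10/5 = 10*(1/5) = 2)
O(T) = 0
((-7*7 + ((-11 + 4) + 1)) + 37)*L(1 - 4) + O(3) = ((-7*7 + ((-11 + 4) + 1)) + 37)*2 + 0 = ((-49 + (-7 + 1)) + 37)*2 + 0 = ((-49 - 6) + 37)*2 + 0 = (-55 + 37)*2 + 0 = -18*2 + 0 = -36 + 0 = -36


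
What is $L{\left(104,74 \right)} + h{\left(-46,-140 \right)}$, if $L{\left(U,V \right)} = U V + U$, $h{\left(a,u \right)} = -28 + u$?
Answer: $7632$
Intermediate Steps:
$L{\left(U,V \right)} = U + U V$
$L{\left(104,74 \right)} + h{\left(-46,-140 \right)} = 104 \left(1 + 74\right) - 168 = 104 \cdot 75 - 168 = 7800 - 168 = 7632$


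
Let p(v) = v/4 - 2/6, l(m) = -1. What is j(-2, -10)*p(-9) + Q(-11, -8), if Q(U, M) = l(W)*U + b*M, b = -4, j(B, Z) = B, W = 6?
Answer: 289/6 ≈ 48.167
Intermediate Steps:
p(v) = -1/3 + v/4 (p(v) = v*(1/4) - 2*1/6 = v/4 - 1/3 = -1/3 + v/4)
Q(U, M) = -U - 4*M
j(-2, -10)*p(-9) + Q(-11, -8) = -2*(-1/3 + (1/4)*(-9)) + (-1*(-11) - 4*(-8)) = -2*(-1/3 - 9/4) + (11 + 32) = -2*(-31/12) + 43 = 31/6 + 43 = 289/6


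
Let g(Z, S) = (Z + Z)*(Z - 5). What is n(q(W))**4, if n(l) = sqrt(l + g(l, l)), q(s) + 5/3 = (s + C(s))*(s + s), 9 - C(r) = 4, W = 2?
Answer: 107101801/81 ≈ 1.3222e+6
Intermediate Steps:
C(r) = 5 (C(r) = 9 - 1*4 = 9 - 4 = 5)
g(Z, S) = 2*Z*(-5 + Z) (g(Z, S) = (2*Z)*(-5 + Z) = 2*Z*(-5 + Z))
q(s) = -5/3 + 2*s*(5 + s) (q(s) = -5/3 + (s + 5)*(s + s) = -5/3 + (5 + s)*(2*s) = -5/3 + 2*s*(5 + s))
n(l) = sqrt(l + 2*l*(-5 + l))
n(q(W))**4 = (sqrt((-5/3 + 2*2**2 + 10*2)*(-9 + 2*(-5/3 + 2*2**2 + 10*2))))**4 = (sqrt((-5/3 + 2*4 + 20)*(-9 + 2*(-5/3 + 2*4 + 20))))**4 = (sqrt((-5/3 + 8 + 20)*(-9 + 2*(-5/3 + 8 + 20))))**4 = (sqrt(79*(-9 + 2*(79/3))/3))**4 = (sqrt(79*(-9 + 158/3)/3))**4 = (sqrt((79/3)*(131/3)))**4 = (sqrt(10349/9))**4 = (sqrt(10349)/3)**4 = 107101801/81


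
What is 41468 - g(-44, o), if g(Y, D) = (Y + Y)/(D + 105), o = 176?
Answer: 11652596/281 ≈ 41468.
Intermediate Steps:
g(Y, D) = 2*Y/(105 + D) (g(Y, D) = (2*Y)/(105 + D) = 2*Y/(105 + D))
41468 - g(-44, o) = 41468 - 2*(-44)/(105 + 176) = 41468 - 2*(-44)/281 = 41468 - 1*(-88/281) = 41468 + 88/281 = 11652596/281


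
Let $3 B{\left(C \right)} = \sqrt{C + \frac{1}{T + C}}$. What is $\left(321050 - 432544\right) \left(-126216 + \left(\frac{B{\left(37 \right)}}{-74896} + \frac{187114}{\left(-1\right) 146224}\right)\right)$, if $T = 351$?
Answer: $\frac{514433190513503}{36556} + \frac{390229 \sqrt{28421}}{21794736} \approx 1.4072 \cdot 10^{10}$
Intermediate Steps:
$B{\left(C \right)} = \frac{\sqrt{C + \frac{1}{351 + C}}}{3}$
$\left(321050 - 432544\right) \left(-126216 + \left(\frac{B{\left(37 \right)}}{-74896} + \frac{187114}{\left(-1\right) 146224}\right)\right) = \left(321050 - 432544\right) \left(-126216 + \left(\frac{\frac{1}{3} \sqrt{\frac{1 + 37 \left(351 + 37\right)}{351 + 37}}}{-74896} + \frac{187114}{\left(-1\right) 146224}\right)\right) = - 111494 \left(-126216 + \left(\frac{\sqrt{\frac{1 + 37 \cdot 388}{388}}}{3} \left(- \frac{1}{74896}\right) + \frac{187114}{-146224}\right)\right) = - 111494 \left(-126216 + \left(\frac{\sqrt{\frac{1 + 14356}{388}}}{3} \left(- \frac{1}{74896}\right) + 187114 \left(- \frac{1}{146224}\right)\right)\right) = - 111494 \left(-126216 - \left(\frac{93557}{73112} - \frac{\sqrt{\frac{1}{388} \cdot 14357}}{3} \left(- \frac{1}{74896}\right)\right)\right) = - 111494 \left(-126216 - \left(\frac{93557}{73112} - \frac{\sqrt{\frac{14357}{388}}}{3} \left(- \frac{1}{74896}\right)\right)\right) = - 111494 \left(-126216 - \left(\frac{93557}{73112} - \frac{\frac{7}{194} \sqrt{28421}}{3} \left(- \frac{1}{74896}\right)\right)\right) = - 111494 \left(-126216 - \left(\frac{93557}{73112} - \frac{7 \sqrt{28421}}{582} \left(- \frac{1}{74896}\right)\right)\right) = - 111494 \left(-126216 - \left(\frac{93557}{73112} + \frac{7 \sqrt{28421}}{43589472}\right)\right) = - 111494 \left(- \frac{9227997749}{73112} - \frac{7 \sqrt{28421}}{43589472}\right) = \frac{514433190513503}{36556} + \frac{390229 \sqrt{28421}}{21794736}$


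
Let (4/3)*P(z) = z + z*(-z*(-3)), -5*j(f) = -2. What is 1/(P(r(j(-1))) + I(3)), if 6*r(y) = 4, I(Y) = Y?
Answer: 2/9 ≈ 0.22222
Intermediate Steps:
j(f) = ⅖ (j(f) = -⅕*(-2) = ⅖)
r(y) = ⅔ (r(y) = (⅙)*4 = ⅔)
P(z) = 3*z/4 + 9*z²/4 (P(z) = 3*(z + z*(-z*(-3)))/4 = 3*(z + z*(3*z))/4 = 3*(z + 3*z²)/4 = 3*z/4 + 9*z²/4)
1/(P(r(j(-1))) + I(3)) = 1/((¾)*(⅔)*(1 + 3*(⅔)) + 3) = 1/((¾)*(⅔)*(1 + 2) + 3) = 1/((¾)*(⅔)*3 + 3) = 1/(3/2 + 3) = 1/(9/2) = 2/9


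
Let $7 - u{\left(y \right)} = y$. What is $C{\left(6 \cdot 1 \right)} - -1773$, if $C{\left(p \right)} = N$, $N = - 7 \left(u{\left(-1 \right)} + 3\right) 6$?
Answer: $1311$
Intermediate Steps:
$u{\left(y \right)} = 7 - y$
$N = -462$ ($N = - 7 \left(\left(7 - -1\right) + 3\right) 6 = - 7 \left(\left(7 + 1\right) + 3\right) 6 = - 7 \left(8 + 3\right) 6 = - 7 \cdot 11 \cdot 6 = \left(-7\right) 66 = -462$)
$C{\left(p \right)} = -462$
$C{\left(6 \cdot 1 \right)} - -1773 = -462 - -1773 = -462 + 1773 = 1311$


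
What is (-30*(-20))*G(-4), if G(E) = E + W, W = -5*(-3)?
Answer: 6600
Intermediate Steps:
W = 15
G(E) = 15 + E (G(E) = E + 15 = 15 + E)
(-30*(-20))*G(-4) = (-30*(-20))*(15 - 4) = 600*11 = 6600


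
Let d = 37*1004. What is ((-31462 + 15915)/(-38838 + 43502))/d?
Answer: -15547/173258272 ≈ -8.9733e-5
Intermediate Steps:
d = 37148
((-31462 + 15915)/(-38838 + 43502))/d = ((-31462 + 15915)/(-38838 + 43502))/37148 = -15547/4664*(1/37148) = -15547*1/4664*(1/37148) = -15547/4664*1/37148 = -15547/173258272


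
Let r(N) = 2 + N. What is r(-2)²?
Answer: 0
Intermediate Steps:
r(-2)² = (2 - 2)² = 0² = 0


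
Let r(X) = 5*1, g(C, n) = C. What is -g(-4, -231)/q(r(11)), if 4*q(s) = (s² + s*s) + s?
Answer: 16/55 ≈ 0.29091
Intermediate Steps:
r(X) = 5
q(s) = s²/2 + s/4 (q(s) = ((s² + s*s) + s)/4 = ((s² + s²) + s)/4 = (2*s² + s)/4 = (s + 2*s²)/4 = s²/2 + s/4)
-g(-4, -231)/q(r(11)) = -(-4)/((¼)*5*(1 + 2*5)) = -(-4)/((¼)*5*(1 + 10)) = -(-4)/((¼)*5*11) = -(-4)/55/4 = -(-4)*4/55 = -1*(-16/55) = 16/55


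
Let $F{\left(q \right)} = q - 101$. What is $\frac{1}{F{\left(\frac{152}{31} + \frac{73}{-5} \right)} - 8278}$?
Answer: $- \frac{155}{1300248} \approx -0.00011921$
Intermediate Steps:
$F{\left(q \right)} = -101 + q$
$\frac{1}{F{\left(\frac{152}{31} + \frac{73}{-5} \right)} - 8278} = \frac{1}{\left(-101 + \left(\frac{152}{31} + \frac{73}{-5}\right)\right) - 8278} = \frac{1}{\left(-101 + \left(152 \cdot \frac{1}{31} + 73 \left(- \frac{1}{5}\right)\right)\right) - 8278} = \frac{1}{\left(-101 + \left(\frac{152}{31} - \frac{73}{5}\right)\right) - 8278} = \frac{1}{\left(-101 - \frac{1503}{155}\right) - 8278} = \frac{1}{- \frac{17158}{155} - 8278} = \frac{1}{- \frac{1300248}{155}} = - \frac{155}{1300248}$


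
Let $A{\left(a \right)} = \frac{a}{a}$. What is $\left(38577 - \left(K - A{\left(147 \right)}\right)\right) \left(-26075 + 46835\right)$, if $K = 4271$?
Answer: $712213320$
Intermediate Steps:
$A{\left(a \right)} = 1$
$\left(38577 - \left(K - A{\left(147 \right)}\right)\right) \left(-26075 + 46835\right) = \left(38577 + \left(1 - 4271\right)\right) \left(-26075 + 46835\right) = \left(38577 + \left(1 - 4271\right)\right) 20760 = \left(38577 - 4270\right) 20760 = 34307 \cdot 20760 = 712213320$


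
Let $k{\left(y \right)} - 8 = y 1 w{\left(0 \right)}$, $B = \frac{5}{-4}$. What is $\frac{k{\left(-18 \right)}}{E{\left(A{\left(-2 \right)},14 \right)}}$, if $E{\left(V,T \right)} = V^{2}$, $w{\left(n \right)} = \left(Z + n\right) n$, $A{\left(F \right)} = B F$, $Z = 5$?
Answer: $\frac{32}{25} \approx 1.28$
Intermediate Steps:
$B = - \frac{5}{4}$ ($B = 5 \left(- \frac{1}{4}\right) = - \frac{5}{4} \approx -1.25$)
$A{\left(F \right)} = - \frac{5 F}{4}$
$w{\left(n \right)} = n \left(5 + n\right)$ ($w{\left(n \right)} = \left(5 + n\right) n = n \left(5 + n\right)$)
$k{\left(y \right)} = 8$ ($k{\left(y \right)} = 8 + y 1 \cdot 0 \left(5 + 0\right) = 8 + y 0 \cdot 5 = 8 + y 0 = 8 + 0 = 8$)
$\frac{k{\left(-18 \right)}}{E{\left(A{\left(-2 \right)},14 \right)}} = \frac{8}{\left(\left(- \frac{5}{4}\right) \left(-2\right)\right)^{2}} = \frac{8}{\left(\frac{5}{2}\right)^{2}} = \frac{8}{\frac{25}{4}} = 8 \cdot \frac{4}{25} = \frac{32}{25}$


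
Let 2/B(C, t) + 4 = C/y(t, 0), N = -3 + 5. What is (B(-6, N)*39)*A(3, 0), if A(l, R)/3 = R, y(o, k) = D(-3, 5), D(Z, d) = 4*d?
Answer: 0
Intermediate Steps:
y(o, k) = 20 (y(o, k) = 4*5 = 20)
A(l, R) = 3*R
N = 2
B(C, t) = 2/(-4 + C/20)
(B(-6, N)*39)*A(3, 0) = ((40/(-80 - 6))*39)*(3*0) = ((40/(-86))*39)*0 = ((40*(-1/86))*39)*0 = -20/43*39*0 = -780/43*0 = 0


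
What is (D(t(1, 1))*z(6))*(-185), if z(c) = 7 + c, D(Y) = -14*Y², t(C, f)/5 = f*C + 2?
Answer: 7575750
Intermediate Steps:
t(C, f) = 10 + 5*C*f (t(C, f) = 5*(f*C + 2) = 5*(C*f + 2) = 5*(2 + C*f) = 10 + 5*C*f)
(D(t(1, 1))*z(6))*(-185) = ((-14*(10 + 5*1*1)²)*(7 + 6))*(-185) = (-14*(10 + 5)²*13)*(-185) = (-14*15²*13)*(-185) = (-14*225*13)*(-185) = -3150*13*(-185) = -40950*(-185) = 7575750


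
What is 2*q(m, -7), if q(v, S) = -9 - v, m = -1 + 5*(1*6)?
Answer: -76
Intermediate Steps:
m = 29 (m = -1 + 5*6 = -1 + 30 = 29)
2*q(m, -7) = 2*(-9 - 1*29) = 2*(-9 - 29) = 2*(-38) = -76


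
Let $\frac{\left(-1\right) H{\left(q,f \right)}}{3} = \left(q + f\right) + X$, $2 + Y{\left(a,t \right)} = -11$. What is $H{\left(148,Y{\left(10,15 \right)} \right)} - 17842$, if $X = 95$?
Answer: $-18532$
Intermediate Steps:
$Y{\left(a,t \right)} = -13$ ($Y{\left(a,t \right)} = -2 - 11 = -13$)
$H{\left(q,f \right)} = -285 - 3 f - 3 q$ ($H{\left(q,f \right)} = - 3 \left(\left(q + f\right) + 95\right) = - 3 \left(\left(f + q\right) + 95\right) = - 3 \left(95 + f + q\right) = -285 - 3 f - 3 q$)
$H{\left(148,Y{\left(10,15 \right)} \right)} - 17842 = \left(-285 - -39 - 444\right) - 17842 = \left(-285 + 39 - 444\right) - 17842 = -690 - 17842 = -18532$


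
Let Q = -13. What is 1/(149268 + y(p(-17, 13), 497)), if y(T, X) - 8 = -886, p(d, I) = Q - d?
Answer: 1/148390 ≈ 6.7390e-6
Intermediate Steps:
p(d, I) = -13 - d
y(T, X) = -878 (y(T, X) = 8 - 886 = -878)
1/(149268 + y(p(-17, 13), 497)) = 1/(149268 - 878) = 1/148390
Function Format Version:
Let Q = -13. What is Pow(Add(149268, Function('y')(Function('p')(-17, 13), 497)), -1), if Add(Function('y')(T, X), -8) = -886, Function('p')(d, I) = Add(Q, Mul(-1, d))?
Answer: Rational(1, 148390) ≈ 6.7390e-6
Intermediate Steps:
Function('p')(d, I) = Add(-13, Mul(-1, d))
Function('y')(T, X) = -878 (Function('y')(T, X) = Add(8, -886) = -878)
Pow(Add(149268, Function('y')(Function('p')(-17, 13), 497)), -1) = Pow(Add(149268, -878), -1) = Pow(148390, -1) = Rational(1, 148390)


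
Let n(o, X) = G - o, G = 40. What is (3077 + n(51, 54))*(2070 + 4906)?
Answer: 21388416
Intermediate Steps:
n(o, X) = 40 - o
(3077 + n(51, 54))*(2070 + 4906) = (3077 + (40 - 1*51))*(2070 + 4906) = (3077 + (40 - 51))*6976 = (3077 - 11)*6976 = 3066*6976 = 21388416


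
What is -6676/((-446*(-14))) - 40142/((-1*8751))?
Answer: 48056243/13660311 ≈ 3.5179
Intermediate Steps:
-6676/((-446*(-14))) - 40142/((-1*8751)) = -6676/6244 - 40142/(-8751) = -6676*1/6244 - 40142*(-1/8751) = -1669/1561 + 40142/8751 = 48056243/13660311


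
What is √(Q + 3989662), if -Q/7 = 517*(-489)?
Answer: √5759353 ≈ 2399.9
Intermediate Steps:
Q = 1769691 (Q = -3619*(-489) = -7*(-252813) = 1769691)
√(Q + 3989662) = √(1769691 + 3989662) = √5759353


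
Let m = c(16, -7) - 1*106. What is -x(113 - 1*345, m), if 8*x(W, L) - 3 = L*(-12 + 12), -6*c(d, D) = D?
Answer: -3/8 ≈ -0.37500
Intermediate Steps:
c(d, D) = -D/6
m = -629/6 (m = -⅙*(-7) - 1*106 = 7/6 - 106 = -629/6 ≈ -104.83)
x(W, L) = 3/8 (x(W, L) = 3/8 + (L*(-12 + 12))/8 = 3/8 + (L*0)/8 = 3/8 + (⅛)*0 = 3/8 + 0 = 3/8)
-x(113 - 1*345, m) = -1*3/8 = -3/8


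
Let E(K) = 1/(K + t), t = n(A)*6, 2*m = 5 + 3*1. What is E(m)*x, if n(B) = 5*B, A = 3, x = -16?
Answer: -8/47 ≈ -0.17021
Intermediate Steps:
m = 4 (m = (5 + 3*1)/2 = (5 + 3)/2 = (1/2)*8 = 4)
t = 90 (t = (5*3)*6 = 15*6 = 90)
E(K) = 1/(90 + K) (E(K) = 1/(K + 90) = 1/(90 + K))
E(m)*x = -16/(90 + 4) = -16/94 = (1/94)*(-16) = -8/47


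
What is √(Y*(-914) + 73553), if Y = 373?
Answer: I*√267369 ≈ 517.08*I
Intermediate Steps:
√(Y*(-914) + 73553) = √(373*(-914) + 73553) = √(-340922 + 73553) = √(-267369) = I*√267369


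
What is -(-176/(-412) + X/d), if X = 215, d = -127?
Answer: 16557/13081 ≈ 1.2657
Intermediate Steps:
-(-176/(-412) + X/d) = -(-176/(-412) + 215/(-127)) = -(-176*(-1/412) + 215*(-1/127)) = -(44/103 - 215/127) = -1*(-16557/13081) = 16557/13081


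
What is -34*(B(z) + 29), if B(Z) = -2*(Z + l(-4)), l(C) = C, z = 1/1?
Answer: -1190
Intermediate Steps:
z = 1
B(Z) = 8 - 2*Z (B(Z) = -2*(Z - 4) = -2*(-4 + Z) = 8 - 2*Z)
-34*(B(z) + 29) = -34*((8 - 2*1) + 29) = -34*((8 - 2) + 29) = -34*(6 + 29) = -34*35 = -1190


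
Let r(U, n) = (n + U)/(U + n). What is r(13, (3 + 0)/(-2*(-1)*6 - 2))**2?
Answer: 1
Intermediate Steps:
r(U, n) = 1 (r(U, n) = (U + n)/(U + n) = 1)
r(13, (3 + 0)/(-2*(-1)*6 - 2))**2 = 1**2 = 1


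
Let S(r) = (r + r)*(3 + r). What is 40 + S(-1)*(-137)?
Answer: 588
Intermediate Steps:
S(r) = 2*r*(3 + r) (S(r) = (2*r)*(3 + r) = 2*r*(3 + r))
40 + S(-1)*(-137) = 40 + (2*(-1)*(3 - 1))*(-137) = 40 + (2*(-1)*2)*(-137) = 40 - 4*(-137) = 40 + 548 = 588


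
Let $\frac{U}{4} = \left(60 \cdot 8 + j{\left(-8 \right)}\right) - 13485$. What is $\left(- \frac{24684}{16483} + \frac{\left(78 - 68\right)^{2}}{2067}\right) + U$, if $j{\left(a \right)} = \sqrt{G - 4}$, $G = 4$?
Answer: $- \frac{33441312316}{642837} \approx -52021.0$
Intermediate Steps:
$j{\left(a \right)} = 0$ ($j{\left(a \right)} = \sqrt{4 - 4} = \sqrt{0} = 0$)
$U = -52020$ ($U = 4 \left(\left(60 \cdot 8 + 0\right) - 13485\right) = 4 \left(\left(480 + 0\right) - 13485\right) = 4 \left(480 - 13485\right) = 4 \left(-13005\right) = -52020$)
$\left(- \frac{24684}{16483} + \frac{\left(78 - 68\right)^{2}}{2067}\right) + U = \left(- \frac{24684}{16483} + \frac{\left(78 - 68\right)^{2}}{2067}\right) - 52020 = \left(\left(-24684\right) \frac{1}{16483} + 10^{2} \cdot \frac{1}{2067}\right) - 52020 = \left(- \frac{24684}{16483} + 100 \cdot \frac{1}{2067}\right) - 52020 = \left(- \frac{24684}{16483} + \frac{100}{2067}\right) - 52020 = - \frac{931576}{642837} - 52020 = - \frac{33441312316}{642837}$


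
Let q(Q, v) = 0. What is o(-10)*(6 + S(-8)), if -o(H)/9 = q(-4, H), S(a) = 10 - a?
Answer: 0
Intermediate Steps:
o(H) = 0 (o(H) = -9*0 = 0)
o(-10)*(6 + S(-8)) = 0*(6 + (10 - 1*(-8))) = 0*(6 + (10 + 8)) = 0*(6 + 18) = 0*24 = 0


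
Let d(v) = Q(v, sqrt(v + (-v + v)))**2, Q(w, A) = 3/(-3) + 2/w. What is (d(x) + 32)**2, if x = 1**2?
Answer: 1089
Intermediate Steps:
Q(w, A) = -1 + 2/w (Q(w, A) = 3*(-1/3) + 2/w = -1 + 2/w)
x = 1
d(v) = (2 - v)**2/v**2 (d(v) = ((2 - v)/v)**2 = (2 - v)**2/v**2)
(d(x) + 32)**2 = ((-2 + 1)**2/1**2 + 32)**2 = (1*(-1)**2 + 32)**2 = (1*1 + 32)**2 = (1 + 32)**2 = 33**2 = 1089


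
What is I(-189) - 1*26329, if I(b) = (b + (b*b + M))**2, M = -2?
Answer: 1262354571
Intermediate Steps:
I(b) = (-2 + b + b**2)**2 (I(b) = (b + (b*b - 2))**2 = (b + (b**2 - 2))**2 = (b + (-2 + b**2))**2 = (-2 + b + b**2)**2)
I(-189) - 1*26329 = (-2 - 189 + (-189)**2)**2 - 1*26329 = (-2 - 189 + 35721)**2 - 26329 = 35530**2 - 26329 = 1262380900 - 26329 = 1262354571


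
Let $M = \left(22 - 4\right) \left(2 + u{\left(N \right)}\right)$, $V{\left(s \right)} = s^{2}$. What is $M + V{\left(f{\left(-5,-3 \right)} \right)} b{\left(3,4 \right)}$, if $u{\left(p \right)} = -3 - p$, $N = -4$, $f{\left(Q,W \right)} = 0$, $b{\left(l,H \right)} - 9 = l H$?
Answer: $54$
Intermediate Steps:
$b{\left(l,H \right)} = 9 + H l$ ($b{\left(l,H \right)} = 9 + l H = 9 + H l$)
$M = 54$ ($M = \left(22 - 4\right) \left(2 - -1\right) = 18 \left(2 + \left(-3 + 4\right)\right) = 18 \left(2 + 1\right) = 18 \cdot 3 = 54$)
$M + V{\left(f{\left(-5,-3 \right)} \right)} b{\left(3,4 \right)} = 54 + 0^{2} \left(9 + 4 \cdot 3\right) = 54 + 0 \left(9 + 12\right) = 54 + 0 \cdot 21 = 54 + 0 = 54$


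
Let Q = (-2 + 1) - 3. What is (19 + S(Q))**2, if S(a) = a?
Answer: 225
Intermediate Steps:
Q = -4 (Q = -1 - 3 = -4)
(19 + S(Q))**2 = (19 - 4)**2 = 15**2 = 225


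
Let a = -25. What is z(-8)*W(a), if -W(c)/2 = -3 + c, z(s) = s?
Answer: -448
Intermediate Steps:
W(c) = 6 - 2*c (W(c) = -2*(-3 + c) = 6 - 2*c)
z(-8)*W(a) = -8*(6 - 2*(-25)) = -8*(6 + 50) = -8*56 = -448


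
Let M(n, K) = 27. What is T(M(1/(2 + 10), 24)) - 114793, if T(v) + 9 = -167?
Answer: -114969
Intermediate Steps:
T(v) = -176 (T(v) = -9 - 167 = -176)
T(M(1/(2 + 10), 24)) - 114793 = -176 - 114793 = -114969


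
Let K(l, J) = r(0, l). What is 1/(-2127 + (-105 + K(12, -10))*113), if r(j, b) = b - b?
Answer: -1/13992 ≈ -7.1469e-5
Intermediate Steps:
r(j, b) = 0
K(l, J) = 0
1/(-2127 + (-105 + K(12, -10))*113) = 1/(-2127 + (-105 + 0)*113) = 1/(-2127 - 105*113) = 1/(-2127 - 11865) = 1/(-13992) = -1/13992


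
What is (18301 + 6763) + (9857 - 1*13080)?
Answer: 21841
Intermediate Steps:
(18301 + 6763) + (9857 - 1*13080) = 25064 + (9857 - 13080) = 25064 - 3223 = 21841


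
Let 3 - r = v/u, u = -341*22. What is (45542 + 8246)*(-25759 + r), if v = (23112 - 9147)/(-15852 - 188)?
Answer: -8335184984897183/6016604 ≈ -1.3854e+9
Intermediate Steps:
u = -7502
v = -2793/3208 (v = 13965/(-16040) = 13965*(-1/16040) = -2793/3208 ≈ -0.87064)
r = 72196455/24066416 (r = 3 - (-2793)/(3208*(-7502)) = 3 - (-2793)*(-1)/(3208*7502) = 3 - 1*2793/24066416 = 3 - 2793/24066416 = 72196455/24066416 ≈ 2.9999)
(45542 + 8246)*(-25759 + r) = (45542 + 8246)*(-25759 + 72196455/24066416) = 53788*(-619854613289/24066416) = -8335184984897183/6016604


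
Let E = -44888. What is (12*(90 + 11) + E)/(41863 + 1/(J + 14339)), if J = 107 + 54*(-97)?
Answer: -402168608/385474505 ≈ -1.0433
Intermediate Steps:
J = -5131 (J = 107 - 5238 = -5131)
(12*(90 + 11) + E)/(41863 + 1/(J + 14339)) = (12*(90 + 11) - 44888)/(41863 + 1/(-5131 + 14339)) = (12*101 - 44888)/(41863 + 1/9208) = (1212 - 44888)/(41863 + 1/9208) = -43676/385474505/9208 = -43676*9208/385474505 = -402168608/385474505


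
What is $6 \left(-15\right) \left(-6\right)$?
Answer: $540$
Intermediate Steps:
$6 \left(-15\right) \left(-6\right) = \left(-90\right) \left(-6\right) = 540$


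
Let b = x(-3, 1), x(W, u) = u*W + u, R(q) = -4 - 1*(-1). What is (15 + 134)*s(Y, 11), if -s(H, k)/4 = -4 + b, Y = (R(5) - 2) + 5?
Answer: 3576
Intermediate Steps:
R(q) = -3 (R(q) = -4 + 1 = -3)
x(W, u) = u + W*u (x(W, u) = W*u + u = u + W*u)
b = -2 (b = 1*(1 - 3) = 1*(-2) = -2)
Y = 0 (Y = (-3 - 2) + 5 = -5 + 5 = 0)
s(H, k) = 24 (s(H, k) = -4*(-4 - 2) = -4*(-6) = 24)
(15 + 134)*s(Y, 11) = (15 + 134)*24 = 149*24 = 3576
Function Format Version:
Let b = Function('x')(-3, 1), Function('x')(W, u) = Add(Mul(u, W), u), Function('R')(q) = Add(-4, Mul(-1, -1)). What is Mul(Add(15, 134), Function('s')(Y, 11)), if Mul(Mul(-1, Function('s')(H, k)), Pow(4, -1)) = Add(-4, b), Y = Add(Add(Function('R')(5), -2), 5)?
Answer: 3576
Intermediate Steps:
Function('R')(q) = -3 (Function('R')(q) = Add(-4, 1) = -3)
Function('x')(W, u) = Add(u, Mul(W, u)) (Function('x')(W, u) = Add(Mul(W, u), u) = Add(u, Mul(W, u)))
b = -2 (b = Mul(1, Add(1, -3)) = Mul(1, -2) = -2)
Y = 0 (Y = Add(Add(-3, -2), 5) = Add(-5, 5) = 0)
Function('s')(H, k) = 24 (Function('s')(H, k) = Mul(-4, Add(-4, -2)) = Mul(-4, -6) = 24)
Mul(Add(15, 134), Function('s')(Y, 11)) = Mul(Add(15, 134), 24) = Mul(149, 24) = 3576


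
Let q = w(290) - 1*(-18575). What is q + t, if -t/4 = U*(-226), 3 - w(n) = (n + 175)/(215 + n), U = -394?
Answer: -34097491/101 ≈ -3.3760e+5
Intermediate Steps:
w(n) = 3 - (175 + n)/(215 + n) (w(n) = 3 - (n + 175)/(215 + n) = 3 - (175 + n)/(215 + n))
q = 1876285/101 (q = 2*(235 + 290)/(215 + 290) - 1*(-18575) = 2*525/505 + 18575 = 2*(1/505)*525 + 18575 = 210/101 + 18575 = 1876285/101 ≈ 18577.)
t = -356176 (t = -(-1576)*(-226) = -4*89044 = -356176)
q + t = 1876285/101 - 356176 = -34097491/101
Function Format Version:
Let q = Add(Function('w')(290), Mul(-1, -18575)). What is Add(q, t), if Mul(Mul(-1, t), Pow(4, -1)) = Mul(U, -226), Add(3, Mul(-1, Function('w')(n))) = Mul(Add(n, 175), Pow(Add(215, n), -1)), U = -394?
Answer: Rational(-34097491, 101) ≈ -3.3760e+5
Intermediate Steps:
Function('w')(n) = Add(3, Mul(-1, Pow(Add(215, n), -1), Add(175, n))) (Function('w')(n) = Add(3, Mul(-1, Mul(Add(n, 175), Pow(Add(215, n), -1)))) = Add(3, Mul(-1, Mul(Add(175, n), Pow(Add(215, n), -1)))) = Add(3, Mul(-1, Mul(Pow(Add(215, n), -1), Add(175, n)))) = Add(3, Mul(-1, Pow(Add(215, n), -1), Add(175, n))))
q = Rational(1876285, 101) (q = Add(Mul(2, Pow(Add(215, 290), -1), Add(235, 290)), Mul(-1, -18575)) = Add(Mul(2, Pow(505, -1), 525), 18575) = Add(Mul(2, Rational(1, 505), 525), 18575) = Add(Rational(210, 101), 18575) = Rational(1876285, 101) ≈ 18577.)
t = -356176 (t = Mul(-4, Mul(-394, -226)) = Mul(-4, 89044) = -356176)
Add(q, t) = Add(Rational(1876285, 101), -356176) = Rational(-34097491, 101)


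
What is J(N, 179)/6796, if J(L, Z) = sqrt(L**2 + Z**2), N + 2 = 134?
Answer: sqrt(49465)/6796 ≈ 0.032726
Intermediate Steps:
N = 132 (N = -2 + 134 = 132)
J(N, 179)/6796 = sqrt(132**2 + 179**2)/6796 = sqrt(17424 + 32041)*(1/6796) = sqrt(49465)*(1/6796) = sqrt(49465)/6796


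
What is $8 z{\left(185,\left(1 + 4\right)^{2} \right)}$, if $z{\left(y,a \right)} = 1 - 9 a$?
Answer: $-1792$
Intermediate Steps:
$8 z{\left(185,\left(1 + 4\right)^{2} \right)} = 8 \left(1 - 9 \left(1 + 4\right)^{2}\right) = 8 \left(1 - 9 \cdot 5^{2}\right) = 8 \left(1 - 225\right) = 8 \left(-224\right) = -1792$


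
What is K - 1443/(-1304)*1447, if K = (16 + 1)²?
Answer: 2464877/1304 ≈ 1890.2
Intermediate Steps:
K = 289 (K = 17² = 289)
K - 1443/(-1304)*1447 = 289 - 1443/(-1304)*1447 = 289 - 1443*(-1/1304)*1447 = 289 + (1443/1304)*1447 = 289 + 2088021/1304 = 2464877/1304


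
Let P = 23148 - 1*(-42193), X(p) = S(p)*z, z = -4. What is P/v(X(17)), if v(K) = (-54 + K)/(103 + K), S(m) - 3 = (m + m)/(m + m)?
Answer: -5684667/70 ≈ -81210.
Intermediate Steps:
S(m) = 4 (S(m) = 3 + (m + m)/(m + m) = 3 + (2*m)/((2*m)) = 3 + (2*m)*(1/(2*m)) = 3 + 1 = 4)
X(p) = -16 (X(p) = 4*(-4) = -16)
v(K) = (-54 + K)/(103 + K)
P = 65341 (P = 23148 + 42193 = 65341)
P/v(X(17)) = 65341/(((-54 - 16)/(103 - 16))) = 65341/((-70/87)) = 65341/(((1/87)*(-70))) = 65341/(-70/87) = 65341*(-87/70) = -5684667/70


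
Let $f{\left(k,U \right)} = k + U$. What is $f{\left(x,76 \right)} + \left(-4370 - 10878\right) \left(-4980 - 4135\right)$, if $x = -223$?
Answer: $138985373$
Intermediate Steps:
$f{\left(k,U \right)} = U + k$
$f{\left(x,76 \right)} + \left(-4370 - 10878\right) \left(-4980 - 4135\right) = \left(76 - 223\right) + \left(-4370 - 10878\right) \left(-4980 - 4135\right) = -147 - -138985520 = -147 + 138985520 = 138985373$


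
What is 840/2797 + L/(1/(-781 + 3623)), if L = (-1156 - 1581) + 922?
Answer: -14427568470/2797 ≈ -5.1582e+6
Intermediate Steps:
L = -1815 (L = -2737 + 922 = -1815)
840/2797 + L/(1/(-781 + 3623)) = 840/2797 - 1815/(1/(-781 + 3623)) = 840*(1/2797) - 1815/(1/2842) = 840/2797 - 1815/1/2842 = 840/2797 - 1815*2842 = 840/2797 - 5158230 = -14427568470/2797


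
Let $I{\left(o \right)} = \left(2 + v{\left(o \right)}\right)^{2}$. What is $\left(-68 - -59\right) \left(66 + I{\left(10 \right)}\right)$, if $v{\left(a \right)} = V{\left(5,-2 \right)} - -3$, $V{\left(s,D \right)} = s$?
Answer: $-1494$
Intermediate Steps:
$v{\left(a \right)} = 8$ ($v{\left(a \right)} = 5 - -3 = 5 + 3 = 8$)
$I{\left(o \right)} = 100$ ($I{\left(o \right)} = \left(2 + 8\right)^{2} = 10^{2} = 100$)
$\left(-68 - -59\right) \left(66 + I{\left(10 \right)}\right) = \left(-68 - -59\right) \left(66 + 100\right) = \left(-68 + 59\right) 166 = \left(-9\right) 166 = -1494$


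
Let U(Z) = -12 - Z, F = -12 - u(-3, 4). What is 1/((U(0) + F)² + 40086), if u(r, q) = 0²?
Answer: 1/40662 ≈ 2.4593e-5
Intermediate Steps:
u(r, q) = 0
F = -12 (F = -12 - 1*0 = -12 + 0 = -12)
1/((U(0) + F)² + 40086) = 1/(((-12 - 1*0) - 12)² + 40086) = 1/(((-12 + 0) - 12)² + 40086) = 1/((-12 - 12)² + 40086) = 1/((-24)² + 40086) = 1/(576 + 40086) = 1/40662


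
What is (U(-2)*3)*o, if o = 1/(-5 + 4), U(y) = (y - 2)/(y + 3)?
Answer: 12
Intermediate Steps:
U(y) = (-2 + y)/(3 + y)
o = -1 (o = 1/(-1) = -1)
(U(-2)*3)*o = (((-2 - 2)/(3 - 2))*3)*(-1) = ((-4/1)*3)*(-1) = ((1*(-4))*3)*(-1) = -4*3*(-1) = -12*(-1) = 12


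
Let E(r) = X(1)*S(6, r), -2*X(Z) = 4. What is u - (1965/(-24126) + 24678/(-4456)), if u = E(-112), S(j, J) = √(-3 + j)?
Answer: 50344789/8958788 - 2*√3 ≈ 2.1555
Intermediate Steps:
X(Z) = -2 (X(Z) = -½*4 = -2)
E(r) = -2*√3 (E(r) = -2*√(-3 + 6) = -2*√3)
u = -2*√3 ≈ -3.4641
u - (1965/(-24126) + 24678/(-4456)) = -2*√3 - (1965/(-24126) + 24678/(-4456)) = -2*√3 - (1965*(-1/24126) + 24678*(-1/4456)) = -2*√3 - (-655/8042 - 12339/2228) = -2*√3 - 1*(-50344789/8958788) = -2*√3 + 50344789/8958788 = 50344789/8958788 - 2*√3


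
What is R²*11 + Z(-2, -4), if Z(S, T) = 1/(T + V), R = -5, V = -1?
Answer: 1374/5 ≈ 274.80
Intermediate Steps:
Z(S, T) = 1/(-1 + T) (Z(S, T) = 1/(T - 1) = 1/(-1 + T))
R²*11 + Z(-2, -4) = (-5)²*11 + 1/(-1 - 4) = 25*11 + 1/(-5) = 275 - ⅕ = 1374/5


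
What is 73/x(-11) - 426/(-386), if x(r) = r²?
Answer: 39862/23353 ≈ 1.7069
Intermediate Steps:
73/x(-11) - 426/(-386) = 73/((-11)²) - 426/(-386) = 73/121 - 426*(-1/386) = 73*(1/121) + 213/193 = 73/121 + 213/193 = 39862/23353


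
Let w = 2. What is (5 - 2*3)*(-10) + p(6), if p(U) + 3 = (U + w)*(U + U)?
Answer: 103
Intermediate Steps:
p(U) = -3 + 2*U*(2 + U) (p(U) = -3 + (U + 2)*(U + U) = -3 + (2 + U)*(2*U) = -3 + 2*U*(2 + U))
(5 - 2*3)*(-10) + p(6) = (5 - 2*3)*(-10) + (-3 + 2*6² + 4*6) = (5 - 6)*(-10) + (-3 + 2*36 + 24) = -1*(-10) + (-3 + 72 + 24) = 10 + 93 = 103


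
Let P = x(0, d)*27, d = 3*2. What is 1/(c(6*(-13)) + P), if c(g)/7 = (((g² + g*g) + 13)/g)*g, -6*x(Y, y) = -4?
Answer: 1/85285 ≈ 1.1725e-5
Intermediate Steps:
d = 6
x(Y, y) = ⅔ (x(Y, y) = -⅙*(-4) = ⅔)
c(g) = 91 + 14*g² (c(g) = 7*((((g² + g*g) + 13)/g)*g) = 7*((((g² + g²) + 13)/g)*g) = 7*(((2*g² + 13)/g)*g) = 7*(((13 + 2*g²)/g)*g) = 7*(13 + 2*g²) = 91 + 14*g²)
P = 18 (P = (⅔)*27 = 18)
1/(c(6*(-13)) + P) = 1/((91 + 14*(6*(-13))²) + 18) = 1/((91 + 14*(-78)²) + 18) = 1/((91 + 14*6084) + 18) = 1/((91 + 85176) + 18) = 1/(85267 + 18) = 1/85285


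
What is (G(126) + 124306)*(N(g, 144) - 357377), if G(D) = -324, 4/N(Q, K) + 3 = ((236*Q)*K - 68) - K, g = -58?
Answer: -87344405773756346/1971287 ≈ -4.4308e+10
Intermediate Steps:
N(Q, K) = 4/(-71 - K + 236*K*Q) (N(Q, K) = 4/(-3 + (((236*Q)*K - 68) - K)) = 4/(-3 + ((236*K*Q - 68) - K)) = 4/(-3 + ((-68 + 236*K*Q) - K)) = 4/(-3 + (-68 - K + 236*K*Q)) = 4/(-71 - K + 236*K*Q))
(G(126) + 124306)*(N(g, 144) - 357377) = (-324 + 124306)*(4/(-71 - 1*144 + 236*144*(-58)) - 357377) = 123982*(4/(-71 - 144 - 1971072) - 357377) = 123982*(4/(-1971287) - 357377) = 123982*(4*(-1/1971287) - 357377) = 123982*(-4/1971287 - 357377) = 123982*(-704492634203/1971287) = -87344405773756346/1971287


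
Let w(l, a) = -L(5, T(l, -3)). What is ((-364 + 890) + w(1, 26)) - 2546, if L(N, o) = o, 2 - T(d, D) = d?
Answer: -2021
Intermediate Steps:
T(d, D) = 2 - d
w(l, a) = -2 + l (w(l, a) = -(2 - l) = -2 + l)
((-364 + 890) + w(1, 26)) - 2546 = ((-364 + 890) + (-2 + 1)) - 2546 = (526 - 1) - 2546 = 525 - 2546 = -2021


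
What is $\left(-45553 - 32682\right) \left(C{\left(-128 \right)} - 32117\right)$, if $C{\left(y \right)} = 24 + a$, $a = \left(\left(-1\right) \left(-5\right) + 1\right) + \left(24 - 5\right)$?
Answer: $2508839980$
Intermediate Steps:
$a = 25$ ($a = \left(5 + 1\right) + 19 = 6 + 19 = 25$)
$C{\left(y \right)} = 49$ ($C{\left(y \right)} = 24 + 25 = 49$)
$\left(-45553 - 32682\right) \left(C{\left(-128 \right)} - 32117\right) = \left(-45553 - 32682\right) \left(49 - 32117\right) = \left(-78235\right) \left(-32068\right) = 2508839980$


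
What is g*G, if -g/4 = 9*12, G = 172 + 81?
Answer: -109296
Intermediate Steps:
G = 253
g = -432 (g = -36*12 = -4*108 = -432)
g*G = -432*253 = -109296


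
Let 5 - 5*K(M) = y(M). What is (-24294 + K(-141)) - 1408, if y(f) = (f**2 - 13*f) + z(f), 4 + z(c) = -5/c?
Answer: -4236064/141 ≈ -30043.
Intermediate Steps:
z(c) = -4 - 5/c
y(f) = -4 + f**2 - 13*f - 5/f (y(f) = (f**2 - 13*f) + (-4 - 5/f) = -4 + f**2 - 13*f - 5/f)
K(M) = 9/5 + 1/M - M**2/5 + 13*M/5 (K(M) = 1 - (-4 + M**2 - 13*M - 5/M)/5 = 1 + (4/5 + 1/M - M**2/5 + 13*M/5) = 9/5 + 1/M - M**2/5 + 13*M/5)
(-24294 + K(-141)) - 1408 = (-24294 + (1/5)*(5 - 1*(-141)**3 + 9*(-141) + 13*(-141)**2)/(-141)) - 1408 = (-24294 + (1/5)*(-1/141)*(5 - 1*(-2803221) - 1269 + 13*19881)) - 1408 = (-24294 + (1/5)*(-1/141)*(5 + 2803221 - 1269 + 258453)) - 1408 = (-24294 + (1/5)*(-1/141)*3060410) - 1408 = (-24294 - 612082/141) - 1408 = -4037536/141 - 1408 = -4236064/141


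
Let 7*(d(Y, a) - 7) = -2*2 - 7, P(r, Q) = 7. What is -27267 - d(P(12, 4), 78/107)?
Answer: -190907/7 ≈ -27272.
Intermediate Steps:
d(Y, a) = 38/7 (d(Y, a) = 7 + (-2*2 - 7)/7 = 7 + (-4 - 7)/7 = 7 + (⅐)*(-11) = 7 - 11/7 = 38/7)
-27267 - d(P(12, 4), 78/107) = -27267 - 1*38/7 = -27267 - 38/7 = -190907/7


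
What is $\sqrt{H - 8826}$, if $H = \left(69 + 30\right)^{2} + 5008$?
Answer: $\sqrt{5983} \approx 77.35$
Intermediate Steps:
$H = 14809$ ($H = 99^{2} + 5008 = 9801 + 5008 = 14809$)
$\sqrt{H - 8826} = \sqrt{14809 - 8826} = \sqrt{5983}$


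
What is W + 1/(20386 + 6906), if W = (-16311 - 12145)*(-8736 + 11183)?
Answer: -1900391958943/27292 ≈ -6.9632e+7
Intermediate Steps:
W = -69631832 (W = -28456*2447 = -69631832)
W + 1/(20386 + 6906) = -69631832 + 1/(20386 + 6906) = -69631832 + 1/27292 = -1900391958943/27292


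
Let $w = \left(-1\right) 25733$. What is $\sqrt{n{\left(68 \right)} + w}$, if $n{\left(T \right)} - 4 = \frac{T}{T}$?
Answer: $8 i \sqrt{402} \approx 160.4 i$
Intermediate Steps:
$w = -25733$
$n{\left(T \right)} = 5$ ($n{\left(T \right)} = 4 + \frac{T}{T} = 4 + 1 = 5$)
$\sqrt{n{\left(68 \right)} + w} = \sqrt{5 - 25733} = \sqrt{-25728} = 8 i \sqrt{402}$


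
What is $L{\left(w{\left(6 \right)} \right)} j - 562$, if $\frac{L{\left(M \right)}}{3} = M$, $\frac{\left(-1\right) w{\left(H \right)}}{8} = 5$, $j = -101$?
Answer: $11558$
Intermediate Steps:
$w{\left(H \right)} = -40$ ($w{\left(H \right)} = \left(-8\right) 5 = -40$)
$L{\left(M \right)} = 3 M$
$L{\left(w{\left(6 \right)} \right)} j - 562 = 3 \left(-40\right) \left(-101\right) - 562 = \left(-120\right) \left(-101\right) - 562 = 12120 - 562 = 11558$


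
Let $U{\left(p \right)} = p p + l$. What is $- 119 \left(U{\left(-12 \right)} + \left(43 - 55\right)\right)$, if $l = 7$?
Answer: $-16541$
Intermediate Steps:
$U{\left(p \right)} = 7 + p^{2}$ ($U{\left(p \right)} = p p + 7 = p^{2} + 7 = 7 + p^{2}$)
$- 119 \left(U{\left(-12 \right)} + \left(43 - 55\right)\right) = - 119 \left(\left(7 + \left(-12\right)^{2}\right) + \left(43 - 55\right)\right) = - 119 \left(\left(7 + 144\right) + \left(43 - 55\right)\right) = - 119 \left(151 - 12\right) = \left(-119\right) 139 = -16541$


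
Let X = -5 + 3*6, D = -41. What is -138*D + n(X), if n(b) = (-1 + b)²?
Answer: 5802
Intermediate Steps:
X = 13 (X = -5 + 18 = 13)
-138*D + n(X) = -138*(-41) + (-1 + 13)² = 5658 + 12² = 5658 + 144 = 5802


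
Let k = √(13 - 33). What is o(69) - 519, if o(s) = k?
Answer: -519 + 2*I*√5 ≈ -519.0 + 4.4721*I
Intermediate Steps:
k = 2*I*√5 (k = √(-20) = 2*I*√5 ≈ 4.4721*I)
o(s) = 2*I*√5
o(69) - 519 = 2*I*√5 - 519 = -519 + 2*I*√5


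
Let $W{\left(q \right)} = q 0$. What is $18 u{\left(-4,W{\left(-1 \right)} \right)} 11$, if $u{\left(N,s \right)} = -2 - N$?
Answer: $396$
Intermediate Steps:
$W{\left(q \right)} = 0$
$18 u{\left(-4,W{\left(-1 \right)} \right)} 11 = 18 \left(-2 - -4\right) 11 = 18 \left(-2 + 4\right) 11 = 18 \cdot 2 \cdot 11 = 36 \cdot 11 = 396$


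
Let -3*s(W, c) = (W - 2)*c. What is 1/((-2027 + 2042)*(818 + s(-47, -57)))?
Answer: -1/1695 ≈ -0.00058997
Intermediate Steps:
s(W, c) = -c*(-2 + W)/3 (s(W, c) = -(W - 2)*c/3 = -(-2 + W)*c/3 = -c*(-2 + W)/3)
1/((-2027 + 2042)*(818 + s(-47, -57))) = 1/((-2027 + 2042)*(818 + (⅓)*(-57)*(2 - 1*(-47)))) = 1/(15*(818 + (⅓)*(-57)*(2 + 47))) = 1/(15*(818 + (⅓)*(-57)*49)) = 1/(15*(818 - 931)) = 1/(15*(-113)) = 1/(-1695) = -1/1695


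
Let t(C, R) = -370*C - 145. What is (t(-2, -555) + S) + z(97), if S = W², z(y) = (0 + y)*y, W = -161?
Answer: 35925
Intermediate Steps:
z(y) = y² (z(y) = y*y = y²)
S = 25921 (S = (-161)² = 25921)
t(C, R) = -145 - 370*C
(t(-2, -555) + S) + z(97) = ((-145 - 370*(-2)) + 25921) + 97² = ((-145 + 740) + 25921) + 9409 = (595 + 25921) + 9409 = 26516 + 9409 = 35925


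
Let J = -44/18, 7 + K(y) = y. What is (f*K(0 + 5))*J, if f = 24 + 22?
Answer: 2024/9 ≈ 224.89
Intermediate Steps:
K(y) = -7 + y
J = -22/9 (J = -44*1/18 = -22/9 ≈ -2.4444)
f = 46
(f*K(0 + 5))*J = (46*(-7 + (0 + 5)))*(-22/9) = (46*(-7 + 5))*(-22/9) = (46*(-2))*(-22/9) = -92*(-22/9) = 2024/9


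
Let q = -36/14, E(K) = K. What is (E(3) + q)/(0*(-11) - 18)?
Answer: -1/42 ≈ -0.023810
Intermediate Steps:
q = -18/7 (q = -36*1/14 = -18/7 ≈ -2.5714)
(E(3) + q)/(0*(-11) - 18) = (3 - 18/7)/(0*(-11) - 18) = (3/7)/(0 - 18) = (3/7)/(-18) = -1/18*3/7 = -1/42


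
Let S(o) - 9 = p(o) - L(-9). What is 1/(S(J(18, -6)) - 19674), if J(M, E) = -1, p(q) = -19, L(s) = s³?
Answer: -1/18955 ≈ -5.2757e-5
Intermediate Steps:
S(o) = 719 (S(o) = 9 + (-19 - 1*(-9)³) = 9 + (-19 - 1*(-729)) = 9 + (-19 + 729) = 9 + 710 = 719)
1/(S(J(18, -6)) - 19674) = 1/(719 - 19674) = 1/(-18955) = -1/18955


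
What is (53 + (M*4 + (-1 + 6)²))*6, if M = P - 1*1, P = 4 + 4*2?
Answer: 732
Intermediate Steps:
P = 12 (P = 4 + 8 = 12)
M = 11 (M = 12 - 1*1 = 12 - 1 = 11)
(53 + (M*4 + (-1 + 6)²))*6 = (53 + (11*4 + (-1 + 6)²))*6 = (53 + (44 + 5²))*6 = (53 + (44 + 25))*6 = (53 + 69)*6 = 122*6 = 732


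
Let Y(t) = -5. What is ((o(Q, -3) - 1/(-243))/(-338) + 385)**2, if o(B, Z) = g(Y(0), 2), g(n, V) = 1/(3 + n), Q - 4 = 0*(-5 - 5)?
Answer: 3999730299783241/26983975824 ≈ 1.4823e+5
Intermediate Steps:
Q = 4 (Q = 4 + 0*(-5 - 5) = 4 + 0*(-10) = 4 + 0 = 4)
o(B, Z) = -1/2 (o(B, Z) = 1/(3 - 5) = 1/(-2) = -1/2)
((o(Q, -3) - 1/(-243))/(-338) + 385)**2 = ((-1/2 - 1/(-243))/(-338) + 385)**2 = ((-1/2 - 1*(-1/243))*(-1/338) + 385)**2 = ((-1/2 + 1/243)*(-1/338) + 385)**2 = (-241/486*(-1/338) + 385)**2 = (241/164268 + 385)**2 = (63243421/164268)**2 = 3999730299783241/26983975824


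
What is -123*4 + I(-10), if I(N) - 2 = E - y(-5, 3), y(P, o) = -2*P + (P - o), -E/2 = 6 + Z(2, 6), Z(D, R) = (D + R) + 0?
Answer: -520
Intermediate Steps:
Z(D, R) = D + R
E = -28 (E = -2*(6 + (2 + 6)) = -2*(6 + 8) = -2*14 = -28)
y(P, o) = -P - o
I(N) = -28 (I(N) = 2 + (-28 - (-1*(-5) - 1*3)) = 2 + (-28 - (5 - 3)) = 2 + (-28 - 1*2) = 2 + (-28 - 2) = 2 - 30 = -28)
-123*4 + I(-10) = -123*4 - 28 = -492 - 28 = -520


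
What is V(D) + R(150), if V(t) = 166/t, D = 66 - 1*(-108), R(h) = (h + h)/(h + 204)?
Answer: 9247/5133 ≈ 1.8015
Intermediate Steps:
R(h) = 2*h/(204 + h) (R(h) = (2*h)/(204 + h) = 2*h/(204 + h))
D = 174 (D = 66 + 108 = 174)
V(D) + R(150) = 166/174 + 2*150/(204 + 150) = 166*(1/174) + 2*150/354 = 83/87 + 2*150*(1/354) = 83/87 + 50/59 = 9247/5133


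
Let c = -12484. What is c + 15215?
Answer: 2731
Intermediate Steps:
c + 15215 = -12484 + 15215 = 2731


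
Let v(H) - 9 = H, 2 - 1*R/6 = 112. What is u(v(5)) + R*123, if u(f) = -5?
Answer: -81185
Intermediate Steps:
R = -660 (R = 12 - 6*112 = 12 - 672 = -660)
v(H) = 9 + H
u(v(5)) + R*123 = -5 - 660*123 = -5 - 81180 = -81185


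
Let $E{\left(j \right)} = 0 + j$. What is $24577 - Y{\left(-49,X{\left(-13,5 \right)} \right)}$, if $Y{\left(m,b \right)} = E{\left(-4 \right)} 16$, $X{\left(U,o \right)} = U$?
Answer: $24641$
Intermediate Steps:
$E{\left(j \right)} = j$
$Y{\left(m,b \right)} = -64$ ($Y{\left(m,b \right)} = \left(-4\right) 16 = -64$)
$24577 - Y{\left(-49,X{\left(-13,5 \right)} \right)} = 24577 - -64 = 24577 + 64 = 24641$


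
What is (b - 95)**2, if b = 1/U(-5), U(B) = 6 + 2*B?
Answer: 145161/16 ≈ 9072.6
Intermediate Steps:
b = -1/4 (b = 1/(6 + 2*(-5)) = 1/(6 - 10) = 1/(-4) = -1/4 ≈ -0.25000)
(b - 95)**2 = (-1/4 - 95)**2 = (-381/4)**2 = 145161/16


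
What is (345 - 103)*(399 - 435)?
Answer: -8712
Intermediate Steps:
(345 - 103)*(399 - 435) = 242*(-36) = -8712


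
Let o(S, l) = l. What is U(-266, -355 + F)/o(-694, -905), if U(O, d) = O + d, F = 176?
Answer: 89/181 ≈ 0.49171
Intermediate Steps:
U(-266, -355 + F)/o(-694, -905) = (-266 + (-355 + 176))/(-905) = (-266 - 179)*(-1/905) = -445*(-1/905) = 89/181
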